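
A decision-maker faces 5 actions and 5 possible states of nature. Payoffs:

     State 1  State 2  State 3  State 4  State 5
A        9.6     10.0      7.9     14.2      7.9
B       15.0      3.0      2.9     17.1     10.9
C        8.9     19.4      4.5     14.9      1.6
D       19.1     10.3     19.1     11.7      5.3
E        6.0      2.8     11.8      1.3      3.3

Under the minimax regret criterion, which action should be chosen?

D

Column bests: State 1=19.1, State 2=19.4, State 3=19.1, State 4=17.1, State 5=10.9.
A regrets: 9.5, 9.4, 11.2, 2.9, 3.0 → max 11.2
B regrets: 4.1, 16.4, 16.2, 0.0, 0.0 → max 16.4
C regrets: 10.2, 0.0, 14.6, 2.2, 9.3 → max 14.6
D regrets: 0.0, 9.1, 0.0, 5.4, 5.6 → max 9.1
E regrets: 13.1, 16.6, 7.3, 15.8, 7.6 → max 16.6
Smallest max regret = 9.1 → D.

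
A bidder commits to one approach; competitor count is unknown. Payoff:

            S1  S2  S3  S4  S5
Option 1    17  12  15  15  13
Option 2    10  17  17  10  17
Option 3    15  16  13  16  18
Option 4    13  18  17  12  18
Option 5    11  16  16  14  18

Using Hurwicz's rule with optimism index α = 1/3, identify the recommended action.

Option 3

Option 1: 1/3·17 + 2/3·12 = 41/3
Option 2: 1/3·17 + 2/3·10 = 37/3
Option 3: 1/3·18 + 2/3·13 = 44/3
Option 4: 1/3·18 + 2/3·12 = 14
Option 5: 1/3·18 + 2/3·11 = 40/3
Highest Hurwicz score = 44/3 → Option 3.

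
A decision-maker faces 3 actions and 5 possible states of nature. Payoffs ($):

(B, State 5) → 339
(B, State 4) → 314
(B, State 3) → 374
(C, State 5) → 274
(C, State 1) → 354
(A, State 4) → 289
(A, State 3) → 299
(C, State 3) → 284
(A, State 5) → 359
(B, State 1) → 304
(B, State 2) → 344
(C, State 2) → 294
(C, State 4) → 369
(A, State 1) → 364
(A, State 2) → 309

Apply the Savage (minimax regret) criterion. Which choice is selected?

Column bests: State 1=364, State 2=344, State 3=374, State 4=369, State 5=359.
A regrets: 0, 35, 75, 80, 0 → max 80
B regrets: 60, 0, 0, 55, 20 → max 60
C regrets: 10, 50, 90, 0, 85 → max 90
Smallest max regret = 60 → B.

B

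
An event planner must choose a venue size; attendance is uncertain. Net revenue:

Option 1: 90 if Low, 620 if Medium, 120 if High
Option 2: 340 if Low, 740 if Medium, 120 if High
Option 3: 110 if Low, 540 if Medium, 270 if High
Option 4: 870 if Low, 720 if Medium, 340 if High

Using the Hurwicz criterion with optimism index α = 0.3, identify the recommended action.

Option 4

Option 1: 0.3·620 + 0.7·90 = 249
Option 2: 0.3·740 + 0.7·120 = 306
Option 3: 0.3·540 + 0.7·110 = 239
Option 4: 0.3·870 + 0.7·340 = 499
Highest Hurwicz score = 499 → Option 4.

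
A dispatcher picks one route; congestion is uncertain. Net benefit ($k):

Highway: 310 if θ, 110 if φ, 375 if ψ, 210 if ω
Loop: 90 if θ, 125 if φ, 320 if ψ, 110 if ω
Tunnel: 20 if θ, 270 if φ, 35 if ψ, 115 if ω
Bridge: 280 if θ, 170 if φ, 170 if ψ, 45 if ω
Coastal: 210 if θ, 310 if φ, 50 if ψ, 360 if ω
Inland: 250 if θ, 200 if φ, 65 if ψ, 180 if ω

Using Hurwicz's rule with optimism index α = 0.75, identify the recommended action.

Highway

Highway: 0.75·375 + 0.25·110 = 308.75
Loop: 0.75·320 + 0.25·90 = 262.5
Tunnel: 0.75·270 + 0.25·20 = 207.5
Bridge: 0.75·280 + 0.25·45 = 221.25
Coastal: 0.75·360 + 0.25·50 = 282.5
Inland: 0.75·250 + 0.25·65 = 203.75
Highest Hurwicz score = 308.75 → Highway.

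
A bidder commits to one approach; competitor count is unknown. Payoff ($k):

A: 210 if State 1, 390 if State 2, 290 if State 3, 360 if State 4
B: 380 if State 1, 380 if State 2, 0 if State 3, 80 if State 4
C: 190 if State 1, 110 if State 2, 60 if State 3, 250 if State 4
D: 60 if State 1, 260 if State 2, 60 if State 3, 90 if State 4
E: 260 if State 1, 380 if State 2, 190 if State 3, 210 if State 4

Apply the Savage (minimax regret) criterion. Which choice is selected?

Column bests: State 1=380, State 2=390, State 3=290, State 4=360.
A regrets: 170, 0, 0, 0 → max 170
B regrets: 0, 10, 290, 280 → max 290
C regrets: 190, 280, 230, 110 → max 280
D regrets: 320, 130, 230, 270 → max 320
E regrets: 120, 10, 100, 150 → max 150
Smallest max regret = 150 → E.

E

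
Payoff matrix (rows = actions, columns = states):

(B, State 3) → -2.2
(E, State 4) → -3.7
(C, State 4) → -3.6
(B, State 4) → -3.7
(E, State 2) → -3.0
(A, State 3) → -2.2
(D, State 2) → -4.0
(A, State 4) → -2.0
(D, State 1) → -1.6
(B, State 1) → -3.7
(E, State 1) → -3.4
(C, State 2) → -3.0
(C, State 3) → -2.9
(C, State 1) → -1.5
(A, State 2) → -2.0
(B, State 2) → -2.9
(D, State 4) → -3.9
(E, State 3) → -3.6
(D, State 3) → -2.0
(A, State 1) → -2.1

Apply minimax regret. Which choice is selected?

Column bests: State 1=-1.5, State 2=-2.0, State 3=-2.0, State 4=-2.0.
A regrets: 0.6, 0.0, 0.2, 0.0 → max 0.6
B regrets: 2.2, 0.9, 0.2, 1.7 → max 2.2
C regrets: 0.0, 1.0, 0.9, 1.6 → max 1.6
D regrets: 0.1, 2.0, 0.0, 1.9 → max 2.0
E regrets: 1.9, 1.0, 1.6, 1.7 → max 1.9
Smallest max regret = 0.6 → A.

A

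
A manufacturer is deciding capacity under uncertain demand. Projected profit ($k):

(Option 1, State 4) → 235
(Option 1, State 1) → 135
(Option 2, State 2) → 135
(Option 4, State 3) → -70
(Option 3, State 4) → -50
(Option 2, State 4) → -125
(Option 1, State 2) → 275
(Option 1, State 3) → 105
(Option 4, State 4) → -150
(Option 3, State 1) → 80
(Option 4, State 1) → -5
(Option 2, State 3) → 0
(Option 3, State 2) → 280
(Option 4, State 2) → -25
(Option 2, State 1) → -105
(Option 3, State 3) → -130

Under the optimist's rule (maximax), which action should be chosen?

Option 3

Row maxima: Option 1=275, Option 2=135, Option 3=280, Option 4=-5
Best best-case = 280 → Option 3.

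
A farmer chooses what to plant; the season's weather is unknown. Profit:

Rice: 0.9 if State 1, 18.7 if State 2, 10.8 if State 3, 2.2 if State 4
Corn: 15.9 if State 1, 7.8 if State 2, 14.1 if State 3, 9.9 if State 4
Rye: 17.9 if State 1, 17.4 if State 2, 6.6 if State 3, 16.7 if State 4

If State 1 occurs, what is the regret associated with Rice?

17.0

Best payoff under State 1 is 17.9.
Regret = 17.9 − 0.9 = 17.0.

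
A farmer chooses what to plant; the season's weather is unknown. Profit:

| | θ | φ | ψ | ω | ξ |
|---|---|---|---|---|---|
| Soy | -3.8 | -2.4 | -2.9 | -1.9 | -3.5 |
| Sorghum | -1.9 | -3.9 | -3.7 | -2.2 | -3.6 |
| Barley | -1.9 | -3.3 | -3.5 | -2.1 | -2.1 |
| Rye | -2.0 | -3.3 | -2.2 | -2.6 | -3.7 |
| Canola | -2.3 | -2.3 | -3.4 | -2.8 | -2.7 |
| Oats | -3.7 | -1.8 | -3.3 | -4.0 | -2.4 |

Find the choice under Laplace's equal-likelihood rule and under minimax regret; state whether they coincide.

Row averages: Soy=-2.9, Sorghum=-3.06, Barley=-2.58, Rye=-2.76, Canola=-2.7, Oats=-3.04
Highest average = -2.58 → Barley.
Column bests: θ=-1.9, φ=-1.8, ψ=-2.2, ω=-1.9, ξ=-2.1.
Soy regrets: 1.9, 0.6, 0.7, 0.0, 1.4 → max 1.9
Sorghum regrets: 0.0, 2.1, 1.5, 0.3, 1.5 → max 2.1
Barley regrets: 0.0, 1.5, 1.3, 0.2, 0.0 → max 1.5
Rye regrets: 0.1, 1.5, 0.0, 0.7, 1.6 → max 1.6
Canola regrets: 0.4, 0.5, 1.2, 0.9, 0.6 → max 1.2
Oats regrets: 1.8, 0.0, 1.1, 2.1, 0.3 → max 2.1
Smallest max regret = 1.2 → Canola.

laplace → Barley; minimax regret → Canola (disagree)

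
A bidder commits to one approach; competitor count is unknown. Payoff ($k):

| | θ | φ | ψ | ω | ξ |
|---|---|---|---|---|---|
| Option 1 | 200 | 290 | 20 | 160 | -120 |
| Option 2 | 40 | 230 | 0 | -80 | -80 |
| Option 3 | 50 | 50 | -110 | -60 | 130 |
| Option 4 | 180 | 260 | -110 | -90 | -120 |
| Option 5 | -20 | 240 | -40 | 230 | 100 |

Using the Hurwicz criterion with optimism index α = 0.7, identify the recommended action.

Option 1: 0.7·290 + 0.3·(-120) = 167
Option 2: 0.7·230 + 0.3·(-80) = 137
Option 3: 0.7·130 + 0.3·(-110) = 58
Option 4: 0.7·260 + 0.3·(-120) = 146
Option 5: 0.7·240 + 0.3·(-40) = 156
Highest Hurwicz score = 167 → Option 1.

Option 1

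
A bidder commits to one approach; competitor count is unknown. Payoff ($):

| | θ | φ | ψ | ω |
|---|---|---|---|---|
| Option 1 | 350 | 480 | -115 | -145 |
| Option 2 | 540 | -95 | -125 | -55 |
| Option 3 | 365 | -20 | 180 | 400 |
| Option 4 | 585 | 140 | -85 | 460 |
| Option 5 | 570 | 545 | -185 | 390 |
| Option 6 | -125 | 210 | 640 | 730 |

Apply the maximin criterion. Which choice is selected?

Option 3

Row minima: Option 1=-145, Option 2=-125, Option 3=-20, Option 4=-85, Option 5=-185, Option 6=-125
Best worst-case = -20 → Option 3.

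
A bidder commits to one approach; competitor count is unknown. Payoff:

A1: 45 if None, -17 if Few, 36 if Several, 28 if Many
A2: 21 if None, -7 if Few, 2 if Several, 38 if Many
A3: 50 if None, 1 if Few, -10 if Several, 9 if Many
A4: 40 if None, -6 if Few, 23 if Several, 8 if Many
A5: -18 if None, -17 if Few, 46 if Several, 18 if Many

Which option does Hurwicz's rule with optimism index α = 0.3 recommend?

A3

A1: 0.3·45 + 0.7·(-17) = 1.6
A2: 0.3·38 + 0.7·(-7) = 6.5
A3: 0.3·50 + 0.7·(-10) = 8
A4: 0.3·40 + 0.7·(-6) = 7.8
A5: 0.3·46 + 0.7·(-18) = 1.2
Highest Hurwicz score = 8 → A3.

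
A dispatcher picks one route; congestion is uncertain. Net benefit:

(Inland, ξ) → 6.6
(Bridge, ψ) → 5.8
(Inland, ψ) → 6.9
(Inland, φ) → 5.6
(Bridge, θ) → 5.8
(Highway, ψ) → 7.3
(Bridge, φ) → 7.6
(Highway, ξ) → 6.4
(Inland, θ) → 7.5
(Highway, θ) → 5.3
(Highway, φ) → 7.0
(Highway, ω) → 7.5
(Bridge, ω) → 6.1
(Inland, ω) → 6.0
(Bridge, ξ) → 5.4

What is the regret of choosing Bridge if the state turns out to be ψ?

1.5

Best payoff under ψ is 7.3.
Regret = 7.3 − 5.8 = 1.5.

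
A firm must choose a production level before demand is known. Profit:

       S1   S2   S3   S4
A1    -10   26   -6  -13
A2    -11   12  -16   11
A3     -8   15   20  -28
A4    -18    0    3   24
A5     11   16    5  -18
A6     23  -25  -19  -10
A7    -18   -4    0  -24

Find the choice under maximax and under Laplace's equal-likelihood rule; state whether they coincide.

maximax → A1; laplace → A5 (disagree)

Row maxima: A1=26, A2=12, A3=20, A4=24, A5=16, A6=23, A7=0
Best best-case = 26 → A1.
Row averages: A1=-0.75, A2=-1, A3=-0.25, A4=2.25, A5=3.5, A6=-7.75, A7=-11.5
Highest average = 3.5 → A5.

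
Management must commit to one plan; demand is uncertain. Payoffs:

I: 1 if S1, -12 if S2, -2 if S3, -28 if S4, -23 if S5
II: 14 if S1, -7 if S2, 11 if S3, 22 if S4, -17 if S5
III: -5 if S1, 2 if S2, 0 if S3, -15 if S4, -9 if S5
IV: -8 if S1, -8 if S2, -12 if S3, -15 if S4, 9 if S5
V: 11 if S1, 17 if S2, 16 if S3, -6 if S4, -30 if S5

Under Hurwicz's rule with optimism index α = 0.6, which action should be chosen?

II

I: 0.6·1 + 0.4·(-28) = -10.6
II: 0.6·22 + 0.4·(-17) = 6.4
III: 0.6·2 + 0.4·(-15) = -4.8
IV: 0.6·9 + 0.4·(-15) = -0.6
V: 0.6·17 + 0.4·(-30) = -1.8
Highest Hurwicz score = 6.4 → II.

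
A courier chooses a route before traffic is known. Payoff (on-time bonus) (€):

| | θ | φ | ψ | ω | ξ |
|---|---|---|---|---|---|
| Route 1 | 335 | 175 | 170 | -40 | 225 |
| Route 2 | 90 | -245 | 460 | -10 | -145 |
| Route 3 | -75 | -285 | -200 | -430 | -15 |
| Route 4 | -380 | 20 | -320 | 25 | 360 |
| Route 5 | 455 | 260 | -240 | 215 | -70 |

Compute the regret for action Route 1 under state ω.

Best payoff under ω is 215.
Regret = 215 − (-40) = 255.

255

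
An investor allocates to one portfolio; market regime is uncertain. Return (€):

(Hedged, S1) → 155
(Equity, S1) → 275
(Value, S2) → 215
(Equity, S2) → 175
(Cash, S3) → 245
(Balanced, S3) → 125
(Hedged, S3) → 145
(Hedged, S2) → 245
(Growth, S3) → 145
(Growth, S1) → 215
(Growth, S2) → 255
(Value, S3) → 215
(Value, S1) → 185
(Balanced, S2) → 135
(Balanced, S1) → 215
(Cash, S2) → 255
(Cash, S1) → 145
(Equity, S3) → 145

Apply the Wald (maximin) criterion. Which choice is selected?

Value

Row minima: Value=185, Cash=145, Equity=145, Balanced=125, Growth=145, Hedged=145
Best worst-case = 185 → Value.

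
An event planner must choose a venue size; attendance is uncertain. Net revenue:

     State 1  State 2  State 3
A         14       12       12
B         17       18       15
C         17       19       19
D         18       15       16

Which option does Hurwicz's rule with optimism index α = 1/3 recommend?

A: 1/3·14 + 2/3·12 = 38/3
B: 1/3·18 + 2/3·15 = 16
C: 1/3·19 + 2/3·17 = 53/3
D: 1/3·18 + 2/3·15 = 16
Highest Hurwicz score = 53/3 → C.

C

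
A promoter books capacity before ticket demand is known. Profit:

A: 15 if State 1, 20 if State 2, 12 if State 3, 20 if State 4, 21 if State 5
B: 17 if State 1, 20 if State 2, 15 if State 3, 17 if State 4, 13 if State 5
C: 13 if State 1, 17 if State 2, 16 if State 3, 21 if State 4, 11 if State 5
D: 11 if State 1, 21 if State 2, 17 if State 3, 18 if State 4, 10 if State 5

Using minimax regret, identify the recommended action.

A

Column bests: State 1=17, State 2=21, State 3=17, State 4=21, State 5=21.
A regrets: 2, 1, 5, 1, 0 → max 5
B regrets: 0, 1, 2, 4, 8 → max 8
C regrets: 4, 4, 1, 0, 10 → max 10
D regrets: 6, 0, 0, 3, 11 → max 11
Smallest max regret = 5 → A.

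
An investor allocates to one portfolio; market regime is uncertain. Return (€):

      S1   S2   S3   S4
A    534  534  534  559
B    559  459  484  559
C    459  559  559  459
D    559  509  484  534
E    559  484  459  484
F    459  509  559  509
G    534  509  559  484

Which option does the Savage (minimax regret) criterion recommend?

Column bests: S1=559, S2=559, S3=559, S4=559.
A regrets: 25, 25, 25, 0 → max 25
B regrets: 0, 100, 75, 0 → max 100
C regrets: 100, 0, 0, 100 → max 100
D regrets: 0, 50, 75, 25 → max 75
E regrets: 0, 75, 100, 75 → max 100
F regrets: 100, 50, 0, 50 → max 100
G regrets: 25, 50, 0, 75 → max 75
Smallest max regret = 25 → A.

A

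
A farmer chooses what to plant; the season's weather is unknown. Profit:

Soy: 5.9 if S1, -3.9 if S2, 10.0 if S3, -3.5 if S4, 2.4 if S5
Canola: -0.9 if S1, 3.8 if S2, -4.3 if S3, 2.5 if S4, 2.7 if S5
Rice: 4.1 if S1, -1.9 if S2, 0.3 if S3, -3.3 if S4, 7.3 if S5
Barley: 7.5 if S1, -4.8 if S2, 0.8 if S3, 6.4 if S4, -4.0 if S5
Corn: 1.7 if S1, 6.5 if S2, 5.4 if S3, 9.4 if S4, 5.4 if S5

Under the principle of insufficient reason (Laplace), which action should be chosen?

Row averages: Soy=2.18, Canola=0.76, Rice=1.3, Barley=1.18, Corn=5.68
Highest average = 5.68 → Corn.

Corn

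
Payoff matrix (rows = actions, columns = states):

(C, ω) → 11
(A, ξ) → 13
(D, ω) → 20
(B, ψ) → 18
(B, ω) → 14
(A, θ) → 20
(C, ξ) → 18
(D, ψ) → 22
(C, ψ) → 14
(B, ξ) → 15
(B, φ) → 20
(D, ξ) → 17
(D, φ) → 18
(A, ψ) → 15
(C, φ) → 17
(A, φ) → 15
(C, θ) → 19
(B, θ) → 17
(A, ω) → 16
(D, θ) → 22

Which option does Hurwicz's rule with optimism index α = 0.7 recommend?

D

A: 0.7·20 + 0.3·13 = 17.9
B: 0.7·20 + 0.3·14 = 18.2
C: 0.7·19 + 0.3·11 = 16.6
D: 0.7·22 + 0.3·17 = 20.5
Highest Hurwicz score = 20.5 → D.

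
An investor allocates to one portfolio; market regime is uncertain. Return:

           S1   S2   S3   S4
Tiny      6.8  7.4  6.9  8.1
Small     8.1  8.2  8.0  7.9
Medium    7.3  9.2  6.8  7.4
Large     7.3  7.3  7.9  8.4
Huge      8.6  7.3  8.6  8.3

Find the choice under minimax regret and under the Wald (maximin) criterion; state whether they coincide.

minimax regret → Small; maximin → Small (agree)

Column bests: S1=8.6, S2=9.2, S3=8.6, S4=8.4.
Tiny regrets: 1.8, 1.8, 1.7, 0.3 → max 1.8
Small regrets: 0.5, 1.0, 0.6, 0.5 → max 1.0
Medium regrets: 1.3, 0.0, 1.8, 1.0 → max 1.8
Large regrets: 1.3, 1.9, 0.7, 0.0 → max 1.9
Huge regrets: 0.0, 1.9, 0.0, 0.1 → max 1.9
Smallest max regret = 1.0 → Small.
Row minima: Tiny=6.8, Small=7.9, Medium=6.8, Large=7.3, Huge=7.3
Best worst-case = 7.9 → Small.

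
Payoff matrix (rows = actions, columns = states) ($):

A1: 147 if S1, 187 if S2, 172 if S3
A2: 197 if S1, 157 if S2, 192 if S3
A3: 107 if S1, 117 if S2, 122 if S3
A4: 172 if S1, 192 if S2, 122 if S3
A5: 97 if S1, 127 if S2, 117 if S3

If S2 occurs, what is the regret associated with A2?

Best payoff under S2 is 192.
Regret = 192 − 157 = 35.

35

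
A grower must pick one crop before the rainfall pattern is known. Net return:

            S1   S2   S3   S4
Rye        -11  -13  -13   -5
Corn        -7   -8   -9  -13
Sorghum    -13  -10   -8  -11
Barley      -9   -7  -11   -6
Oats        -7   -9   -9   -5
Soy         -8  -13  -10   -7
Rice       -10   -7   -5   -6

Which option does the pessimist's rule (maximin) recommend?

Row minima: Rye=-13, Corn=-13, Sorghum=-13, Barley=-11, Oats=-9, Soy=-13, Rice=-10
Best worst-case = -9 → Oats.

Oats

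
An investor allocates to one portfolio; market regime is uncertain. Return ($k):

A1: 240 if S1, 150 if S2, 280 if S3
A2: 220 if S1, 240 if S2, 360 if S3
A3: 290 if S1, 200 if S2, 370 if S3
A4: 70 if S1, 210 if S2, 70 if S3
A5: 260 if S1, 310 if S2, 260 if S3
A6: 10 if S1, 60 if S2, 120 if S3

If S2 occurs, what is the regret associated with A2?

70

Best payoff under S2 is 310.
Regret = 310 − 240 = 70.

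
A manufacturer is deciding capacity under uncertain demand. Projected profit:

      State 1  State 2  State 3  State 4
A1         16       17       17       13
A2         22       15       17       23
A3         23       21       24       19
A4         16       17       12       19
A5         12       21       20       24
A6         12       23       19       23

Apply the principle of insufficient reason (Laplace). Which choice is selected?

Row averages: A1=15.75, A2=19.25, A3=21.75, A4=16, A5=19.25, A6=19.25
Highest average = 21.75 → A3.

A3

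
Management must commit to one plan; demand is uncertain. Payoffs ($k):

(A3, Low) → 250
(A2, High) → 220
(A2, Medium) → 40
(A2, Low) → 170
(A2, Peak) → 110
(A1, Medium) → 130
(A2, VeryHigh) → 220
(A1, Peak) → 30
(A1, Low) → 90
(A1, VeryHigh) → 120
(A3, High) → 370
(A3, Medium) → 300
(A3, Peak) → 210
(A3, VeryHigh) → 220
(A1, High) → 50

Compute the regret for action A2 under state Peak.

100

Best payoff under Peak is 210.
Regret = 210 − 110 = 100.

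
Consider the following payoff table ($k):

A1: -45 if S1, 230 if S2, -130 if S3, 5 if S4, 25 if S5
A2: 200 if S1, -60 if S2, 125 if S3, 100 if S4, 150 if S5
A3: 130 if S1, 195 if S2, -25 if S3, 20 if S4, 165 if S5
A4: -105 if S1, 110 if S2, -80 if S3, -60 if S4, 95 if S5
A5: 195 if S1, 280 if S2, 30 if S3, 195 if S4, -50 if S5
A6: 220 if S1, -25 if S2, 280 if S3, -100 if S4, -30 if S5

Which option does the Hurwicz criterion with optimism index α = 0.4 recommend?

A1: 0.4·230 + 0.6·(-130) = 14
A2: 0.4·200 + 0.6·(-60) = 44
A3: 0.4·195 + 0.6·(-25) = 63
A4: 0.4·110 + 0.6·(-105) = -19
A5: 0.4·280 + 0.6·(-50) = 82
A6: 0.4·280 + 0.6·(-100) = 52
Highest Hurwicz score = 82 → A5.

A5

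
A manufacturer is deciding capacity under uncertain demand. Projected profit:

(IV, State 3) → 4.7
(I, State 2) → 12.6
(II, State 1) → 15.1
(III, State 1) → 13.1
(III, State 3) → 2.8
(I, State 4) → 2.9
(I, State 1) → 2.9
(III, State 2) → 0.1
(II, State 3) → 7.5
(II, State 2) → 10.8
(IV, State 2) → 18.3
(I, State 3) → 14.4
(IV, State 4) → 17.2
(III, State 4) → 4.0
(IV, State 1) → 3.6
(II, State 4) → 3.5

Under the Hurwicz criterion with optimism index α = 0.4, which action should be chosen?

I: 0.4·14.4 + 0.6·2.9 = 7.5
II: 0.4·15.1 + 0.6·3.5 = 8.14
III: 0.4·13.1 + 0.6·0.1 = 5.3
IV: 0.4·18.3 + 0.6·3.6 = 9.48
Highest Hurwicz score = 9.48 → IV.

IV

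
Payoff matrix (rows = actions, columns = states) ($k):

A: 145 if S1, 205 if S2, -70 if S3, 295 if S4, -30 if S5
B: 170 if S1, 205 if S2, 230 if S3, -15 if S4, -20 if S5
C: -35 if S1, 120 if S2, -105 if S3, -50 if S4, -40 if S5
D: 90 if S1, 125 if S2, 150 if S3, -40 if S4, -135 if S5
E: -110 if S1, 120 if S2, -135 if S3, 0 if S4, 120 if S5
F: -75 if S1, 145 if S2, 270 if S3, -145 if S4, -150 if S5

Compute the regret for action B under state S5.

140

Best payoff under S5 is 120.
Regret = 120 − (-20) = 140.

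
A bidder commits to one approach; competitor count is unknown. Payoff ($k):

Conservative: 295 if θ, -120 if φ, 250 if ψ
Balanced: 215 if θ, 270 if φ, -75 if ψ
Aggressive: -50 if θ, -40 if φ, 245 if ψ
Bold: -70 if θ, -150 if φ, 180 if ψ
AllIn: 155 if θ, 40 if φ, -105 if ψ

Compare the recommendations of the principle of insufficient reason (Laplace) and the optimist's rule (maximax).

Row averages: Conservative=425/3, Balanced=410/3, Aggressive=155/3, Bold=-40/3, AllIn=30
Highest average = 425/3 → Conservative.
Row maxima: Conservative=295, Balanced=270, Aggressive=245, Bold=180, AllIn=155
Best best-case = 295 → Conservative.

laplace → Conservative; maximax → Conservative (agree)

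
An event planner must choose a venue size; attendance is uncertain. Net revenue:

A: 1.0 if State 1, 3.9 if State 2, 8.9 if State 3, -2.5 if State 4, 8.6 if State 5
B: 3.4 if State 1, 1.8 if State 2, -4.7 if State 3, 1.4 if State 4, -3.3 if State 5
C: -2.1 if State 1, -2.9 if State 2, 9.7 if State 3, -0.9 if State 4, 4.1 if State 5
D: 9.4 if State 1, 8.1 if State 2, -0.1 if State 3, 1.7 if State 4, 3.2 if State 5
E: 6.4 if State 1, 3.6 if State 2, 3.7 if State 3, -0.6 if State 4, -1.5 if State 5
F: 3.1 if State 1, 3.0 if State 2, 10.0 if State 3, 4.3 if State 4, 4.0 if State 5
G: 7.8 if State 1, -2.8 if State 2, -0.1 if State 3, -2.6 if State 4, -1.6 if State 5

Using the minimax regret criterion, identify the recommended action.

Column bests: State 1=9.4, State 2=8.1, State 3=10.0, State 4=4.3, State 5=8.6.
A regrets: 8.4, 4.2, 1.1, 6.8, 0.0 → max 8.4
B regrets: 6.0, 6.3, 14.7, 2.9, 11.9 → max 14.7
C regrets: 11.5, 11.0, 0.3, 5.2, 4.5 → max 11.5
D regrets: 0.0, 0.0, 10.1, 2.6, 5.4 → max 10.1
E regrets: 3.0, 4.5, 6.3, 4.9, 10.1 → max 10.1
F regrets: 6.3, 5.1, 0.0, 0.0, 4.6 → max 6.3
G regrets: 1.6, 10.9, 10.1, 6.9, 10.2 → max 10.9
Smallest max regret = 6.3 → F.

F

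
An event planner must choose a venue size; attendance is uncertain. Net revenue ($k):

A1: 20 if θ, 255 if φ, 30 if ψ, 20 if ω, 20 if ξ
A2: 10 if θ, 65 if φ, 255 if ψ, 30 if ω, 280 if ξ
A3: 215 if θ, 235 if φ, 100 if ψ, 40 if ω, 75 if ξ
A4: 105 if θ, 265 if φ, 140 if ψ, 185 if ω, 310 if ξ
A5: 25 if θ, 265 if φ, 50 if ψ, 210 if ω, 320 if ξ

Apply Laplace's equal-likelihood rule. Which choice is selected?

A4

Row averages: A1=69, A2=128, A3=133, A4=201, A5=174
Highest average = 201 → A4.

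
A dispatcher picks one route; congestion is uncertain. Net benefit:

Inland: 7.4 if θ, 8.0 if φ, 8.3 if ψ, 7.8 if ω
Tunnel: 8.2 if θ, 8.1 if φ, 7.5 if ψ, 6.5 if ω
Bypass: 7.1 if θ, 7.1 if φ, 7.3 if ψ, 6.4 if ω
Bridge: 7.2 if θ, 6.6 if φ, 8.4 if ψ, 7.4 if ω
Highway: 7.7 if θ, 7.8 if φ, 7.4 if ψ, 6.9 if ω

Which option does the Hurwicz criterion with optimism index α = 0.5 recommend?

Inland

Inland: 0.5·8.3 + 0.5·7.4 = 7.85
Tunnel: 0.5·8.2 + 0.5·6.5 = 7.35
Bypass: 0.5·7.3 + 0.5·6.4 = 6.85
Bridge: 0.5·8.4 + 0.5·6.6 = 7.5
Highway: 0.5·7.8 + 0.5·6.9 = 7.35
Highest Hurwicz score = 7.85 → Inland.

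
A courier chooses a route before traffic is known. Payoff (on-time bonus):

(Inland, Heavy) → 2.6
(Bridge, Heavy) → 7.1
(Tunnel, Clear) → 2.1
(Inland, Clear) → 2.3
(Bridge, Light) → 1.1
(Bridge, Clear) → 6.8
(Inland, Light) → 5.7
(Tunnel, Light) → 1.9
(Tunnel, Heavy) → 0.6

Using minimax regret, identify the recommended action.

Inland

Column bests: Clear=6.8, Light=5.7, Heavy=7.1.
Bridge regrets: 0.0, 4.6, 0.0 → max 4.6
Inland regrets: 4.5, 0.0, 4.5 → max 4.5
Tunnel regrets: 4.7, 3.8, 6.5 → max 6.5
Smallest max regret = 4.5 → Inland.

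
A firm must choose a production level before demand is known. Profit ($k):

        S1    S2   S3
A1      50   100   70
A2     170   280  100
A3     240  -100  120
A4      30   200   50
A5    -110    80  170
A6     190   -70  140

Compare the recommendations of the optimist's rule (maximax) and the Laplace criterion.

Row maxima: A1=100, A2=280, A3=240, A4=200, A5=170, A6=190
Best best-case = 280 → A2.
Row averages: A1=220/3, A2=550/3, A3=260/3, A4=280/3, A5=140/3, A6=260/3
Highest average = 550/3 → A2.

maximax → A2; laplace → A2 (agree)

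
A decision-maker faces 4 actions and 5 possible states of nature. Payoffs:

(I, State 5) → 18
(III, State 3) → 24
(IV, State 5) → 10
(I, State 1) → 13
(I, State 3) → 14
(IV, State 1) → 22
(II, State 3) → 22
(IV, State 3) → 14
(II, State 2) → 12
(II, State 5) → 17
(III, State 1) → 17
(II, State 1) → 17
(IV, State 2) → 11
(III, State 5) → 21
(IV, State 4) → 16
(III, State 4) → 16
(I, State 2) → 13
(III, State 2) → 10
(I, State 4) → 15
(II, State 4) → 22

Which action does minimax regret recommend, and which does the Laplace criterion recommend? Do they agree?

minimax regret → II; laplace → II (agree)

Column bests: State 1=22, State 2=13, State 3=24, State 4=22, State 5=21.
I regrets: 9, 0, 10, 7, 3 → max 10
II regrets: 5, 1, 2, 0, 4 → max 5
III regrets: 5, 3, 0, 6, 0 → max 6
IV regrets: 0, 2, 10, 6, 11 → max 11
Smallest max regret = 5 → II.
Row averages: I=14.6, II=18, III=17.6, IV=14.6
Highest average = 18 → II.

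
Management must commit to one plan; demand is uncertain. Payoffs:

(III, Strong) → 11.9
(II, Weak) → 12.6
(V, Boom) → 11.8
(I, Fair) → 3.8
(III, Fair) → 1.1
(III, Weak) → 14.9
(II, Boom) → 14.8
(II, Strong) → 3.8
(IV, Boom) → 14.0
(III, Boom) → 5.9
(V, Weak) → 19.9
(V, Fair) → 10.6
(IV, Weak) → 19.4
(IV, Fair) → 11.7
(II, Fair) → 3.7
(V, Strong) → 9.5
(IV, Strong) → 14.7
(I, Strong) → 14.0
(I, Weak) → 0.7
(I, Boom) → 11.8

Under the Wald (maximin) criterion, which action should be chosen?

Row minima: I=0.7, II=3.7, III=1.1, IV=11.7, V=9.5
Best worst-case = 11.7 → IV.

IV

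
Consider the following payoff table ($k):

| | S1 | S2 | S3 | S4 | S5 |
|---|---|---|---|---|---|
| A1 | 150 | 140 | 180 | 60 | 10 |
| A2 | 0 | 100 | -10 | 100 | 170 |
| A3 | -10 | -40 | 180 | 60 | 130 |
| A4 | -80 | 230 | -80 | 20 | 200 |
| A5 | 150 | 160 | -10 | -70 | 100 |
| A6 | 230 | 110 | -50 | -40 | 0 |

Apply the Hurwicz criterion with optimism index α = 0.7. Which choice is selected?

A1: 0.7·180 + 0.3·10 = 129
A2: 0.7·170 + 0.3·(-10) = 116
A3: 0.7·180 + 0.3·(-40) = 114
A4: 0.7·230 + 0.3·(-80) = 137
A5: 0.7·160 + 0.3·(-70) = 91
A6: 0.7·230 + 0.3·(-50) = 146
Highest Hurwicz score = 146 → A6.

A6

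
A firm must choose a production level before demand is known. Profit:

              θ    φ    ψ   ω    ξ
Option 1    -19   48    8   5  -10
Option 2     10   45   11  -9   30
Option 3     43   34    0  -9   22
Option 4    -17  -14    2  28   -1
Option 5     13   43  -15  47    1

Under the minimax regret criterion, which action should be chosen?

Option 5

Column bests: θ=43, φ=48, ψ=11, ω=47, ξ=30.
Option 1 regrets: 62, 0, 3, 42, 40 → max 62
Option 2 regrets: 33, 3, 0, 56, 0 → max 56
Option 3 regrets: 0, 14, 11, 56, 8 → max 56
Option 4 regrets: 60, 62, 9, 19, 31 → max 62
Option 5 regrets: 30, 5, 26, 0, 29 → max 30
Smallest max regret = 30 → Option 5.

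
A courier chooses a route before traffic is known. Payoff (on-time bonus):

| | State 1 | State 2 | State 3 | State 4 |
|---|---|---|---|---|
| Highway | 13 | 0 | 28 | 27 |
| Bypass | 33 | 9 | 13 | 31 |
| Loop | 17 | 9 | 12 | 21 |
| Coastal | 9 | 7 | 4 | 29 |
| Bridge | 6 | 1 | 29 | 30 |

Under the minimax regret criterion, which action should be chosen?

Column bests: State 1=33, State 2=9, State 3=29, State 4=31.
Highway regrets: 20, 9, 1, 4 → max 20
Bypass regrets: 0, 0, 16, 0 → max 16
Loop regrets: 16, 0, 17, 10 → max 17
Coastal regrets: 24, 2, 25, 2 → max 25
Bridge regrets: 27, 8, 0, 1 → max 27
Smallest max regret = 16 → Bypass.

Bypass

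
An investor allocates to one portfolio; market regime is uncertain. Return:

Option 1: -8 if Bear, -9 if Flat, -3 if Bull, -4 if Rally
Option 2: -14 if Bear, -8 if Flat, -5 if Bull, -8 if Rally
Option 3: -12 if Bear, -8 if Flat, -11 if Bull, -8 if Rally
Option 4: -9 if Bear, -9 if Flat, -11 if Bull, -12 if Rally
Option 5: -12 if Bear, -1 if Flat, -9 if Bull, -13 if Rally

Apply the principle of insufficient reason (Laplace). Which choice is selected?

Row averages: Option 1=-6, Option 2=-8.75, Option 3=-9.75, Option 4=-10.25, Option 5=-8.75
Highest average = -6 → Option 1.

Option 1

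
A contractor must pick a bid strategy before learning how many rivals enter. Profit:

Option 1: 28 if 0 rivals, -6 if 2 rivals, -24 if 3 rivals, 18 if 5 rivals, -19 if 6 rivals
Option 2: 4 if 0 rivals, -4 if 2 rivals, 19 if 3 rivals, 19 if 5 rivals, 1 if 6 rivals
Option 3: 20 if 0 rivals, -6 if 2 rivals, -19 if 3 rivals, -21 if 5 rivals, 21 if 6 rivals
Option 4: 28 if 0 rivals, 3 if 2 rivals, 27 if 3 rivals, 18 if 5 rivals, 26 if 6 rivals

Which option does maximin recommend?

Row minima: Option 1=-24, Option 2=-4, Option 3=-21, Option 4=3
Best worst-case = 3 → Option 4.

Option 4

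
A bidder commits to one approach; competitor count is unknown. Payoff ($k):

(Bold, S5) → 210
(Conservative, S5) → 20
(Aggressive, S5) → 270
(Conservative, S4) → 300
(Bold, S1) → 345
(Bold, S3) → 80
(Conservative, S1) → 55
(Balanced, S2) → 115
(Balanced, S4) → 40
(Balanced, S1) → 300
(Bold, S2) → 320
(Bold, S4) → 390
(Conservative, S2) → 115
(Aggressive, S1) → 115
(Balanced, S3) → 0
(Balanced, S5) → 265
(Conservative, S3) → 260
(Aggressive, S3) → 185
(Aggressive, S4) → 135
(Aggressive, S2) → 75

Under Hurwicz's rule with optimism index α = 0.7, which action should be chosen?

Bold

Conservative: 0.7·300 + 0.3·20 = 216
Balanced: 0.7·300 + 0.3·0 = 210
Aggressive: 0.7·270 + 0.3·75 = 211.5
Bold: 0.7·390 + 0.3·80 = 297
Highest Hurwicz score = 297 → Bold.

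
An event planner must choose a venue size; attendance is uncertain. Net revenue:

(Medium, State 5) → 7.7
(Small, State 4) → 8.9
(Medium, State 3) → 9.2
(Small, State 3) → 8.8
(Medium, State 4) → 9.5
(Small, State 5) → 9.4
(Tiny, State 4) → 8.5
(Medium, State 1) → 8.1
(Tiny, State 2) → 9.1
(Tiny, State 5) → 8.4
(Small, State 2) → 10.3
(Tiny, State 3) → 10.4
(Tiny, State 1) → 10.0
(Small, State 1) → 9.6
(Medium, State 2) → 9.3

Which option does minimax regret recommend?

Tiny

Column bests: State 1=10.0, State 2=10.3, State 3=10.4, State 4=9.5, State 5=9.4.
Tiny regrets: 0.0, 1.2, 0.0, 1.0, 1.0 → max 1.2
Small regrets: 0.4, 0.0, 1.6, 0.6, 0.0 → max 1.6
Medium regrets: 1.9, 1.0, 1.2, 0.0, 1.7 → max 1.9
Smallest max regret = 1.2 → Tiny.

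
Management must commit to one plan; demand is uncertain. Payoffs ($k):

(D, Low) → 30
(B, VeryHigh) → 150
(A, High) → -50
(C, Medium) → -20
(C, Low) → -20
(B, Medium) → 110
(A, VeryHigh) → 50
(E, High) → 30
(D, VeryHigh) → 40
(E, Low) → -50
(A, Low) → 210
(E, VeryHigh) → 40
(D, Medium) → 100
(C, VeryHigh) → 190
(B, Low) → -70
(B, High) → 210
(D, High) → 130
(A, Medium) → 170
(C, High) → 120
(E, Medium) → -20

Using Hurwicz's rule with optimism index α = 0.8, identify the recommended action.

A: 0.8·210 + 0.2·(-50) = 158
B: 0.8·210 + 0.2·(-70) = 154
C: 0.8·190 + 0.2·(-20) = 148
D: 0.8·130 + 0.2·30 = 110
E: 0.8·40 + 0.2·(-50) = 22
Highest Hurwicz score = 158 → A.

A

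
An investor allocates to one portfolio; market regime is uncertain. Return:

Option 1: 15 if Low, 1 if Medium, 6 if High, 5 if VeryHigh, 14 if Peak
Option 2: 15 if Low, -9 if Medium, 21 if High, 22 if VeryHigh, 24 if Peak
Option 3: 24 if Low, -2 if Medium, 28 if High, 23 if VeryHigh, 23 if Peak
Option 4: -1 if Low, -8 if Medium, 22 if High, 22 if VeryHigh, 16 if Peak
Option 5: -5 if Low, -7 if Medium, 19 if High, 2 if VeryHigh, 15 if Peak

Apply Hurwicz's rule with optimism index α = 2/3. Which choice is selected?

Option 1: 2/3·15 + 1/3·1 = 31/3
Option 2: 2/3·24 + 1/3·(-9) = 13
Option 3: 2/3·28 + 1/3·(-2) = 18
Option 4: 2/3·22 + 1/3·(-8) = 12
Option 5: 2/3·19 + 1/3·(-7) = 31/3
Highest Hurwicz score = 18 → Option 3.

Option 3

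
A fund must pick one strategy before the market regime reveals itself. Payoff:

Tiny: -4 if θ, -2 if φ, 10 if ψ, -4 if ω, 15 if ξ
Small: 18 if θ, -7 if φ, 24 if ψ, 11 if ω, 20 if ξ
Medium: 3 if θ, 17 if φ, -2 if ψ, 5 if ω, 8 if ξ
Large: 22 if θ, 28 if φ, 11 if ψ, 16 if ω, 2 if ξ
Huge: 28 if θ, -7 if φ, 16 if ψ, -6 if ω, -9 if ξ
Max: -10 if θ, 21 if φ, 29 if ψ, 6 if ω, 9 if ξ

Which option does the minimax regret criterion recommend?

Column bests: θ=28, φ=28, ψ=29, ω=16, ξ=20.
Tiny regrets: 32, 30, 19, 20, 5 → max 32
Small regrets: 10, 35, 5, 5, 0 → max 35
Medium regrets: 25, 11, 31, 11, 12 → max 31
Large regrets: 6, 0, 18, 0, 18 → max 18
Huge regrets: 0, 35, 13, 22, 29 → max 35
Max regrets: 38, 7, 0, 10, 11 → max 38
Smallest max regret = 18 → Large.

Large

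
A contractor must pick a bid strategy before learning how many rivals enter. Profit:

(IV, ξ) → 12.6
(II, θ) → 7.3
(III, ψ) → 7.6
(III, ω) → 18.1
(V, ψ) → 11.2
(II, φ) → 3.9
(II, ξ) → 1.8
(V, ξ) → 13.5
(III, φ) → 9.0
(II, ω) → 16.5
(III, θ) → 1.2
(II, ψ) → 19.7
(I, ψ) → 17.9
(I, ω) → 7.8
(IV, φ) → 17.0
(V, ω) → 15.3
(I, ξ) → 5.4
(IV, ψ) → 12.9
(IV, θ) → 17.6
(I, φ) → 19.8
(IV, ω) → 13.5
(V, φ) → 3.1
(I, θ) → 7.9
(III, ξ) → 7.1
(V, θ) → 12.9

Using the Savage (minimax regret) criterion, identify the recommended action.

Column bests: θ=17.6, φ=19.8, ψ=19.7, ω=18.1, ξ=13.5.
I regrets: 9.7, 0.0, 1.8, 10.3, 8.1 → max 10.3
II regrets: 10.3, 15.9, 0.0, 1.6, 11.7 → max 15.9
III regrets: 16.4, 10.8, 12.1, 0.0, 6.4 → max 16.4
IV regrets: 0.0, 2.8, 6.8, 4.6, 0.9 → max 6.8
V regrets: 4.7, 16.7, 8.5, 2.8, 0.0 → max 16.7
Smallest max regret = 6.8 → IV.

IV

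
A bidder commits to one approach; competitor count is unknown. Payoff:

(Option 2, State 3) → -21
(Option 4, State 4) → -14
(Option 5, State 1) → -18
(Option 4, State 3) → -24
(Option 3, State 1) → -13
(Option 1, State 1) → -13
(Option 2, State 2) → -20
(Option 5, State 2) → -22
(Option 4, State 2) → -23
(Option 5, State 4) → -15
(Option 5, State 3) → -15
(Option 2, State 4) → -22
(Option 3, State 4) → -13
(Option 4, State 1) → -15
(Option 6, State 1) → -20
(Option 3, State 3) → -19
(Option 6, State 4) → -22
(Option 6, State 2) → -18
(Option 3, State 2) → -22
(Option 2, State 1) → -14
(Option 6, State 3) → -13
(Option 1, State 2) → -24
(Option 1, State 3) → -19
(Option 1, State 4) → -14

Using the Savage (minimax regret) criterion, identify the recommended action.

Option 5

Column bests: State 1=-13, State 2=-18, State 3=-13, State 4=-13.
Option 1 regrets: 0, 6, 6, 1 → max 6
Option 2 regrets: 1, 2, 8, 9 → max 9
Option 3 regrets: 0, 4, 6, 0 → max 6
Option 4 regrets: 2, 5, 11, 1 → max 11
Option 5 regrets: 5, 4, 2, 2 → max 5
Option 6 regrets: 7, 0, 0, 9 → max 9
Smallest max regret = 5 → Option 5.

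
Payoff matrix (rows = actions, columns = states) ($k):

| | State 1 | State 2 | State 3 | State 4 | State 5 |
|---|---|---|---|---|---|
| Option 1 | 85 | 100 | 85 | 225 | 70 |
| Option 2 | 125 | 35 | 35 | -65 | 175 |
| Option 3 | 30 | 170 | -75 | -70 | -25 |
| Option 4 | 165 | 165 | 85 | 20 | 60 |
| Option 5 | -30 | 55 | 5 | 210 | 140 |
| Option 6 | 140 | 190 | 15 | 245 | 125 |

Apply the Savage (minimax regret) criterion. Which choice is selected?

Column bests: State 1=165, State 2=190, State 3=85, State 4=245, State 5=175.
Option 1 regrets: 80, 90, 0, 20, 105 → max 105
Option 2 regrets: 40, 155, 50, 310, 0 → max 310
Option 3 regrets: 135, 20, 160, 315, 200 → max 315
Option 4 regrets: 0, 25, 0, 225, 115 → max 225
Option 5 regrets: 195, 135, 80, 35, 35 → max 195
Option 6 regrets: 25, 0, 70, 0, 50 → max 70
Smallest max regret = 70 → Option 6.

Option 6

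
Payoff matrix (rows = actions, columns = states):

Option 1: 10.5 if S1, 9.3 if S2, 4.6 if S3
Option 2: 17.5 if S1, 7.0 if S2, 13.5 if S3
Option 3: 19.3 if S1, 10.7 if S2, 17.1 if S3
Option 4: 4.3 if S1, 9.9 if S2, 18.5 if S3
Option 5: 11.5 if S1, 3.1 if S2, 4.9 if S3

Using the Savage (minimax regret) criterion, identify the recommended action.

Option 3

Column bests: S1=19.3, S2=10.7, S3=18.5.
Option 1 regrets: 8.8, 1.4, 13.9 → max 13.9
Option 2 regrets: 1.8, 3.7, 5.0 → max 5.0
Option 3 regrets: 0.0, 0.0, 1.4 → max 1.4
Option 4 regrets: 15.0, 0.8, 0.0 → max 15.0
Option 5 regrets: 7.8, 7.6, 13.6 → max 13.6
Smallest max regret = 1.4 → Option 3.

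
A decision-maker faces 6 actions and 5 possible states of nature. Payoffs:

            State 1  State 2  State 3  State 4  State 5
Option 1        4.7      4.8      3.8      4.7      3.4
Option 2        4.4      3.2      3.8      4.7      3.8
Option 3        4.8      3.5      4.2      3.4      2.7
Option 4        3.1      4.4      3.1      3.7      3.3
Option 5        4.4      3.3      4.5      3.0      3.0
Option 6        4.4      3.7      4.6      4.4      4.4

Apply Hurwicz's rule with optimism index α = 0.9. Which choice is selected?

Option 1

Option 1: 0.9·4.8 + 0.1·3.4 = 4.66
Option 2: 0.9·4.7 + 0.1·3.2 = 4.55
Option 3: 0.9·4.8 + 0.1·2.7 = 4.59
Option 4: 0.9·4.4 + 0.1·3.1 = 4.27
Option 5: 0.9·4.5 + 0.1·3.0 = 4.35
Option 6: 0.9·4.6 + 0.1·3.7 = 4.51
Highest Hurwicz score = 4.66 → Option 1.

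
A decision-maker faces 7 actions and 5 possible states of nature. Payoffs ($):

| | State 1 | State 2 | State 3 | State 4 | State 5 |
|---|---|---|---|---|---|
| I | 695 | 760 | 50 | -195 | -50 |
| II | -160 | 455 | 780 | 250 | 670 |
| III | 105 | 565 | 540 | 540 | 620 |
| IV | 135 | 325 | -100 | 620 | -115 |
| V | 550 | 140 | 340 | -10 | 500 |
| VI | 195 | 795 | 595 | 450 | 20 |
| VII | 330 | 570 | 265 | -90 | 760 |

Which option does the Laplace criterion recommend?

III

Row averages: I=252, II=399, III=474, IV=173, V=304, VI=411, VII=367
Highest average = 474 → III.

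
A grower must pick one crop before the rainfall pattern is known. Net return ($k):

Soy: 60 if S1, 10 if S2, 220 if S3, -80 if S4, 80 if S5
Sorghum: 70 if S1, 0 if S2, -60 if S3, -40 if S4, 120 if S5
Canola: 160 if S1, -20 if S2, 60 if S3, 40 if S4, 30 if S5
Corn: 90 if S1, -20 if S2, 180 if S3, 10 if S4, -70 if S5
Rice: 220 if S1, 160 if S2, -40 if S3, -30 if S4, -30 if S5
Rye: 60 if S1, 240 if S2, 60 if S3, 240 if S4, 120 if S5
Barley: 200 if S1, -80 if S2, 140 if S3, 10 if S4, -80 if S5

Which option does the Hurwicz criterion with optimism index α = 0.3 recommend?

Soy: 0.3·220 + 0.7·(-80) = 10
Sorghum: 0.3·120 + 0.7·(-60) = -6
Canola: 0.3·160 + 0.7·(-20) = 34
Corn: 0.3·180 + 0.7·(-70) = 5
Rice: 0.3·220 + 0.7·(-40) = 38
Rye: 0.3·240 + 0.7·60 = 114
Barley: 0.3·200 + 0.7·(-80) = 4
Highest Hurwicz score = 114 → Rye.

Rye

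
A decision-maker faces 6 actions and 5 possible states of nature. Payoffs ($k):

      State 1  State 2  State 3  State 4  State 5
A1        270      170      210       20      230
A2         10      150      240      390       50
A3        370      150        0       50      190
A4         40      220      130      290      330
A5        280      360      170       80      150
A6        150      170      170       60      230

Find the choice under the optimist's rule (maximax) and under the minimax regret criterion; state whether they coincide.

maximax → A2; minimax regret → A5 (disagree)

Row maxima: A1=270, A2=390, A3=370, A4=330, A5=360, A6=230
Best best-case = 390 → A2.
Column bests: State 1=370, State 2=360, State 3=240, State 4=390, State 5=330.
A1 regrets: 100, 190, 30, 370, 100 → max 370
A2 regrets: 360, 210, 0, 0, 280 → max 360
A3 regrets: 0, 210, 240, 340, 140 → max 340
A4 regrets: 330, 140, 110, 100, 0 → max 330
A5 regrets: 90, 0, 70, 310, 180 → max 310
A6 regrets: 220, 190, 70, 330, 100 → max 330
Smallest max regret = 310 → A5.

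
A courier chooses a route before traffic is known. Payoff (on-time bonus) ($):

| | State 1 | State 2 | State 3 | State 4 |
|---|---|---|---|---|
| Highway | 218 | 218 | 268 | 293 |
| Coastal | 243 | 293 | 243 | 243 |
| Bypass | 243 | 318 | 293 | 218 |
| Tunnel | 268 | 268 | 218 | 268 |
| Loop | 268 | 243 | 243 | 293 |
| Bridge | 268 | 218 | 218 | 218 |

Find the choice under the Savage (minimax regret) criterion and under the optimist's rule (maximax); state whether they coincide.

Column bests: State 1=268, State 2=318, State 3=293, State 4=293.
Highway regrets: 50, 100, 25, 0 → max 100
Coastal regrets: 25, 25, 50, 50 → max 50
Bypass regrets: 25, 0, 0, 75 → max 75
Tunnel regrets: 0, 50, 75, 25 → max 75
Loop regrets: 0, 75, 50, 0 → max 75
Bridge regrets: 0, 100, 75, 75 → max 100
Smallest max regret = 50 → Coastal.
Row maxima: Highway=293, Coastal=293, Bypass=318, Tunnel=268, Loop=293, Bridge=268
Best best-case = 318 → Bypass.

minimax regret → Coastal; maximax → Bypass (disagree)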